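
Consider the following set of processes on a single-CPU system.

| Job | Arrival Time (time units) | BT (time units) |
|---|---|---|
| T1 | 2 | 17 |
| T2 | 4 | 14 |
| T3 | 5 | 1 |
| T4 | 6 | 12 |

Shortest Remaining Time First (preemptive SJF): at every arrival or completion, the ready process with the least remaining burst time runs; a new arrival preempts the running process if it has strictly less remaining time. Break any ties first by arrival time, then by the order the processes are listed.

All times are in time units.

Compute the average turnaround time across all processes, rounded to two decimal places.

Gantt: | idle 0-2 | T1 2-4 | T2 4-5 | T3 5-6 | T4 6-18 | T2 18-31 | T1 31-46 |
Completion: T1=46  T2=31  T3=6  T4=18
Turnaround (C−A): T1=44  T2=27  T3=1  T4=12
Turnaround times: T1=44, T2=27, T3=1, T4=12
Average turnaround = (44+27+1+12) / 4 = 84/4 = 21.00

21.00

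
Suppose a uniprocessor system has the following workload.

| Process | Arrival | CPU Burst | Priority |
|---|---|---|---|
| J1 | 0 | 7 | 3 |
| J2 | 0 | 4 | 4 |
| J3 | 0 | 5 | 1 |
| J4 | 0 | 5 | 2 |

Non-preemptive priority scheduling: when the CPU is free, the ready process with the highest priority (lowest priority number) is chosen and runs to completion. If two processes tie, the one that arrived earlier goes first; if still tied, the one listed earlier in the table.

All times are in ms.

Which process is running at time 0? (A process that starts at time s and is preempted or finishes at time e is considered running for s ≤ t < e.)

Schedule: | J3 0-5 | J4 5-10 | J1 10-17 | J2 17-21 |
Completion: J1=17  J2=21  J3=5  J4=10

J3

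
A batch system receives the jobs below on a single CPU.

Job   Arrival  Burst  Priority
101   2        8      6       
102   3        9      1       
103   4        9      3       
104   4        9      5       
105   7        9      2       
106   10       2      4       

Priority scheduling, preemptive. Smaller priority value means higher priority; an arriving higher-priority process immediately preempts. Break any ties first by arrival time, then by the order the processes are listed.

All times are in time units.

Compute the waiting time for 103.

Schedule: | idle 0-2 | 101 2-3 | 102 3-12 | 105 12-21 | 103 21-30 | 106 30-32 | 104 32-41 | 101 41-48 |
Completion: 101=48  102=12  103=30  104=41  105=21  106=32
Turnaround (C−A): 101=46  102=9  103=26  104=37  105=14  106=22
Waiting(103) = turnaround − burst = 26 − 9 = 17

17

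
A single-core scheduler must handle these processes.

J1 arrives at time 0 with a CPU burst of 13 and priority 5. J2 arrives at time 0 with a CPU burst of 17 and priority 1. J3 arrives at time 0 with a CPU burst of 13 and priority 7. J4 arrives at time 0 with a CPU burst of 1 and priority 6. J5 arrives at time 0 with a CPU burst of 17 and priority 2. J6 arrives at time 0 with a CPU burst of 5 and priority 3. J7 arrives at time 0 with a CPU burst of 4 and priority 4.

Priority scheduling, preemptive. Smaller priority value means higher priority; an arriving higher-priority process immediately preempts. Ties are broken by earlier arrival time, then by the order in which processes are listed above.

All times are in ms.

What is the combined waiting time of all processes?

Timeline: | J2 0-17 | J5 17-34 | J6 34-39 | J7 39-43 | J1 43-56 | J4 56-57 | J3 57-70 |
Completion: J1=56  J2=17  J3=70  J4=57  J5=34  J6=39  J7=43
Turnaround (C−A): J1=56  J2=17  J3=70  J4=57  J5=34  J6=39  J7=43
Waiting = turnaround − burst: J1=43, J2=0, J3=57, J4=56, J5=17, J6=34, J7=39
Total waiting = 43 + 0 + 57 + 56 + 17 + 34 + 39 = 246

246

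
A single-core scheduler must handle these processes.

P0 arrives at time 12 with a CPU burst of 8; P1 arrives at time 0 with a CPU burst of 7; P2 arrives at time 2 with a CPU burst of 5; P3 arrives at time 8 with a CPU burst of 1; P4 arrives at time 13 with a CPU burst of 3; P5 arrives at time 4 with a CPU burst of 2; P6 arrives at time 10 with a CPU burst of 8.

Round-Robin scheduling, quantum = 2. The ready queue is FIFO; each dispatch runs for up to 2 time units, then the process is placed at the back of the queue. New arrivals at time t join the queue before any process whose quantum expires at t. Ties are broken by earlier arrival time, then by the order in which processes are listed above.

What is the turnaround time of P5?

4

Timeline: | P1 0-2 | P2 2-4 | P1 4-6 | P5 6-8 | P2 8-10 | P1 10-12 | P3 12-13 | P6 13-15 | P2 15-16 | P0 16-18 | P1 18-19 | P4 19-21 | P6 21-23 | P0 23-25 | P4 25-26 | P6 26-28 | P0 28-30 | P6 30-32 | P0 32-34 |
Completion: P0=34  P1=19  P2=16  P3=13  P4=26  P5=8  P6=32
Turnaround(P5) = completion − arrival = 8 − 4 = 4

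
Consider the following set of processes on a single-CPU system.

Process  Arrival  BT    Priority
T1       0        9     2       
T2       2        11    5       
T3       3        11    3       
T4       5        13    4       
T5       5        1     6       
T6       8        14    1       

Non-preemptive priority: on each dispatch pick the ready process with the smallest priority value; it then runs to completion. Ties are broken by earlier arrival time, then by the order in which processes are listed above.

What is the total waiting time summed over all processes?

Gantt: | T1 0-9 | T6 9-23 | T3 23-34 | T4 34-47 | T2 47-58 | T5 58-59 |
Completion: T1=9  T2=58  T3=34  T4=47  T5=59  T6=23
Turnaround (C−A): T1=9  T2=56  T3=31  T4=42  T5=54  T6=15
Waiting = turnaround − burst: T1=0, T2=45, T3=20, T4=29, T5=53, T6=1
Total waiting = 0 + 45 + 20 + 29 + 53 + 1 = 148

148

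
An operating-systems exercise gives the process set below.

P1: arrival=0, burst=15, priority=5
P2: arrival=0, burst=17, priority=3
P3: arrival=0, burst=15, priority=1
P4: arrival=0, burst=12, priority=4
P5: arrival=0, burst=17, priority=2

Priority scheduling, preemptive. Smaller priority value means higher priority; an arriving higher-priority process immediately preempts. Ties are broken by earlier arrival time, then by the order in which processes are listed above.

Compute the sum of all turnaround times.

Schedule: | P3 0-15 | P5 15-32 | P2 32-49 | P4 49-61 | P1 61-76 |
Completion: P1=76  P2=49  P3=15  P4=61  P5=32
Turnaround (C−A): P1=76  P2=49  P3=15  P4=61  P5=32
Turnaround = completion − arrival: P1=76, P2=49, P3=15, P4=61, P5=32
Total turnaround = 76 + 49 + 15 + 61 + 32 = 233

233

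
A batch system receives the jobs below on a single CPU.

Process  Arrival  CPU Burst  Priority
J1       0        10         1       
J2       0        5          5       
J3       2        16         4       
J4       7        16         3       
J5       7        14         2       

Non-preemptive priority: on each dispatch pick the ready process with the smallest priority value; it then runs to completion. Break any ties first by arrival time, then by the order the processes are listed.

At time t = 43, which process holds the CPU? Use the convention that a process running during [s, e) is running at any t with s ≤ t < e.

J3

Gantt: | J1 0-10 | J5 10-24 | J4 24-40 | J3 40-56 | J2 56-61 |
Completion: J1=10  J2=61  J3=56  J4=40  J5=24
Turnaround (C−A): J1=10  J2=61  J3=54  J4=33  J5=17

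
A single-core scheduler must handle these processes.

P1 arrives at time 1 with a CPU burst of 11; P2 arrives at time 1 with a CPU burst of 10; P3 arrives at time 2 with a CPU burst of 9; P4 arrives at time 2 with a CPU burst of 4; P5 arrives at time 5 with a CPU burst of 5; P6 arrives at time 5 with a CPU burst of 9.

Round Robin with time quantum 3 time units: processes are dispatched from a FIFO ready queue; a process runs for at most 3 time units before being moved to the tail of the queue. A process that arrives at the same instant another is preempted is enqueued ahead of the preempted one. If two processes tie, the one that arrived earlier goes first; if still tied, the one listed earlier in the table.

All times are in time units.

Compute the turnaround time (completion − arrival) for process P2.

Timeline: | idle 0-1 | P1 1-4 | P2 4-7 | P3 7-10 | P4 10-13 | P1 13-16 | P5 16-19 | P6 19-22 | P2 22-25 | P3 25-28 | P4 28-29 | P1 29-32 | P5 32-34 | P6 34-37 | P2 37-40 | P3 40-43 | P1 43-45 | P6 45-48 | P2 48-49 |
Completion: P1=45  P2=49  P3=43  P4=29  P5=34  P6=48
Turnaround(P2) = completion − arrival = 49 − 1 = 48

48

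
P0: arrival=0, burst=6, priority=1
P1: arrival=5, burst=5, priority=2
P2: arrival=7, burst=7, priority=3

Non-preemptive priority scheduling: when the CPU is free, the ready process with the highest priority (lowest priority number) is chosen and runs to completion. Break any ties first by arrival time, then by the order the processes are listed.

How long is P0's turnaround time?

Schedule: | P0 0-6 | P1 6-11 | P2 11-18 |
Completion: P0=6  P1=11  P2=18
Turnaround (C−A): P0=6  P1=6  P2=11
Turnaround(P0) = completion − arrival = 6 − 0 = 6

6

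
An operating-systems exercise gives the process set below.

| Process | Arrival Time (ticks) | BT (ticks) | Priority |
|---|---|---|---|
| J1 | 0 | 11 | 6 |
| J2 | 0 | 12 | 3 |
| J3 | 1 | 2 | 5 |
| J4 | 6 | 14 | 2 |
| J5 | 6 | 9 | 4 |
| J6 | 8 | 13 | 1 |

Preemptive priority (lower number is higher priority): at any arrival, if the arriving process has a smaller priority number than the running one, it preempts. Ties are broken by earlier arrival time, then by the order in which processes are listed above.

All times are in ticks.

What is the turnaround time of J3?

49

Schedule: | J2 0-6 | J4 6-8 | J6 8-21 | J4 21-33 | J2 33-39 | J5 39-48 | J3 48-50 | J1 50-61 |
Completion: J1=61  J2=39  J3=50  J4=33  J5=48  J6=21
Turnaround(J3) = completion − arrival = 50 − 1 = 49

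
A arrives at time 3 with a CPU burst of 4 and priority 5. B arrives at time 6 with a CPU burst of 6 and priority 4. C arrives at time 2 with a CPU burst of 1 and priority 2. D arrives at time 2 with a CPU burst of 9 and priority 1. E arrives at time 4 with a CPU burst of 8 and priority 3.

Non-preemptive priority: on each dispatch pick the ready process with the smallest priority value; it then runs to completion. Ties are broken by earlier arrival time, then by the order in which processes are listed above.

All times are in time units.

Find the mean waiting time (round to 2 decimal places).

10.80

Gantt: | idle 0-2 | D 2-11 | C 11-12 | E 12-20 | B 20-26 | A 26-30 |
Completion: A=30  B=26  C=12  D=11  E=20
Turnaround (C−A): A=27  B=20  C=10  D=9  E=16
Waiting times: A=23, B=14, C=9, D=0, E=8
Average waiting = (23+14+9+0+8) / 5 = 54/5 = 10.80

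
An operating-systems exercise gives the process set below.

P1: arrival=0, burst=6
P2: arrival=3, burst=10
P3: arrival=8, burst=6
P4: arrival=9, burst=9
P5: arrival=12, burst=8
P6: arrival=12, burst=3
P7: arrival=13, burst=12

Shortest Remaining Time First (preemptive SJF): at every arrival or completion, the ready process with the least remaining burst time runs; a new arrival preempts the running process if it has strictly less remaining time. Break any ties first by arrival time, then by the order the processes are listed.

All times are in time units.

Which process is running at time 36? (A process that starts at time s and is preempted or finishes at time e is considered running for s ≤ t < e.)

P4

Gantt: | P1 0-6 | P2 6-8 | P3 8-14 | P6 14-17 | P2 17-25 | P5 25-33 | P4 33-42 | P7 42-54 |
Completion: P1=6  P2=25  P3=14  P4=42  P5=33  P6=17  P7=54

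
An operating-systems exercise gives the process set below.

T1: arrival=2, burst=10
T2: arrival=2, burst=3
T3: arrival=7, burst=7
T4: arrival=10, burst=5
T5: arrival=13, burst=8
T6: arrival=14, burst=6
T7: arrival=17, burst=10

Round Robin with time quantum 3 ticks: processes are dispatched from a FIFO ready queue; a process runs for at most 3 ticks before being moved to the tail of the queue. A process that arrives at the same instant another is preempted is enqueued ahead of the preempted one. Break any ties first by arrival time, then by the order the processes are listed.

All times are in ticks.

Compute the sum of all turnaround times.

193

Gantt: | idle 0-2 | T1 2-5 | T2 5-8 | T1 8-11 | T3 11-14 | T4 14-17 | T1 17-20 | T5 20-23 | T6 23-26 | T3 26-29 | T7 29-32 | T4 32-34 | T1 34-35 | T5 35-38 | T6 38-41 | T3 41-42 | T7 42-45 | T5 45-47 | T7 47-51 |
Completion: T1=35  T2=8  T3=42  T4=34  T5=47  T6=41  T7=51
Turnaround (C−A): T1=33  T2=6  T3=35  T4=24  T5=34  T6=27  T7=34
Turnaround = completion − arrival: T1=33, T2=6, T3=35, T4=24, T5=34, T6=27, T7=34
Total turnaround = 33 + 6 + 35 + 24 + 34 + 27 + 34 = 193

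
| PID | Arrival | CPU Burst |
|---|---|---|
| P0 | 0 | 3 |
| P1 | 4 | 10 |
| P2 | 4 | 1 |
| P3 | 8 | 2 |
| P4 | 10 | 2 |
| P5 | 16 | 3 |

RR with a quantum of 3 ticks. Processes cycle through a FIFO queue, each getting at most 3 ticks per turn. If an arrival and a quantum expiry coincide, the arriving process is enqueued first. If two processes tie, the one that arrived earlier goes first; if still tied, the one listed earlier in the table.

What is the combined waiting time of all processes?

19

Schedule: | P0 0-3 | idle 3-4 | P1 4-7 | P2 7-8 | P1 8-11 | P3 11-13 | P4 13-15 | P1 15-18 | P5 18-21 | P1 21-22 |
Completion: P0=3  P1=22  P2=8  P3=13  P4=15  P5=21
Turnaround (C−A): P0=3  P1=18  P2=4  P3=5  P4=5  P5=5
Waiting = turnaround − burst: P0=0, P1=8, P2=3, P3=3, P4=3, P5=2
Total waiting = 0 + 8 + 3 + 3 + 3 + 2 = 19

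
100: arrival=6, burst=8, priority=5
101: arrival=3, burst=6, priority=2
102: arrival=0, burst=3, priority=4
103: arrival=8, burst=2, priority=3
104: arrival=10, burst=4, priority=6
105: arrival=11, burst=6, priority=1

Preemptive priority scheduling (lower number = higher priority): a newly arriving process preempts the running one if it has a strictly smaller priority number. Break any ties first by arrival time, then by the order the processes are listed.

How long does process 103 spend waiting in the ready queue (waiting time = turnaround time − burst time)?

1

Gantt: | 102 0-3 | 101 3-9 | 103 9-11 | 105 11-17 | 100 17-25 | 104 25-29 |
Completion: 100=25  101=9  102=3  103=11  104=29  105=17
Turnaround (C−A): 100=19  101=6  102=3  103=3  104=19  105=6
Waiting(103) = turnaround − burst = 3 − 2 = 1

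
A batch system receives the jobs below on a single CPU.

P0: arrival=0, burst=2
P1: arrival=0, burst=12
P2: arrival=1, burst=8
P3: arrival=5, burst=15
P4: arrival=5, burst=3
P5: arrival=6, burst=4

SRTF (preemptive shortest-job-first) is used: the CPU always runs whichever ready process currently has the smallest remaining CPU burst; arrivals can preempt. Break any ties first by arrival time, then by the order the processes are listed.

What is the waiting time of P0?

0

Gantt: | P0 0-2 | P2 2-5 | P4 5-8 | P5 8-12 | P2 12-17 | P1 17-29 | P3 29-44 |
Completion: P0=2  P1=29  P2=17  P3=44  P4=8  P5=12
Turnaround (C−A): P0=2  P1=29  P2=16  P3=39  P4=3  P5=6
Waiting(P0) = turnaround − burst = 2 − 2 = 0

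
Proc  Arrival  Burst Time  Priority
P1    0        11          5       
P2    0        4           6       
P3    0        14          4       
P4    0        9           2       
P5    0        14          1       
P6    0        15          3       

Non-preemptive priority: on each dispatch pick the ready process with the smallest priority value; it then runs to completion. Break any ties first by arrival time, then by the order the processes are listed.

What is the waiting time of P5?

0

Timeline: | P5 0-14 | P4 14-23 | P6 23-38 | P3 38-52 | P1 52-63 | P2 63-67 |
Completion: P1=63  P2=67  P3=52  P4=23  P5=14  P6=38
Turnaround (C−A): P1=63  P2=67  P3=52  P4=23  P5=14  P6=38
Waiting(P5) = turnaround − burst = 14 − 14 = 0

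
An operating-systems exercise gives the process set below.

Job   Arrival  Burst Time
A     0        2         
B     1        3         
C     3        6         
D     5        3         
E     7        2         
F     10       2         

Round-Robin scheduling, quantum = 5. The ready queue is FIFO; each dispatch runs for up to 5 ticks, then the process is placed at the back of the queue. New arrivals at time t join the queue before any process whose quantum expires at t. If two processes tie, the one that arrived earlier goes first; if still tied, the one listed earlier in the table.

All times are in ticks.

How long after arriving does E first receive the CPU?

Timeline: | A 0-2 | B 2-5 | C 5-10 | D 10-13 | E 13-15 | F 15-17 | C 17-18 |
Completion: A=2  B=5  C=18  D=13  E=15  F=17
Turnaround (C−A): A=2  B=4  C=15  D=8  E=8  F=7
Response(E) = first start − arrival = 13 − 7 = 6

6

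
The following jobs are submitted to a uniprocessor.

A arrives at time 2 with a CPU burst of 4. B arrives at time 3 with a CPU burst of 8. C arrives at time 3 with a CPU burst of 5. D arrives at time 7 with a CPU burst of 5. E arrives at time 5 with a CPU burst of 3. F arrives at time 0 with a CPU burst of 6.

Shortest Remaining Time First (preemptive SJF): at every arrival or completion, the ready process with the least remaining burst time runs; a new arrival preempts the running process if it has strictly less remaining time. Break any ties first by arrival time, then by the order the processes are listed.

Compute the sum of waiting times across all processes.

Timeline: | F 0-6 | E 6-9 | A 9-13 | C 13-18 | D 18-23 | B 23-31 |
Completion: A=13  B=31  C=18  D=23  E=9  F=6
Turnaround (C−A): A=11  B=28  C=15  D=16  E=4  F=6
Waiting = turnaround − burst: A=7, B=20, C=10, D=11, E=1, F=0
Total waiting = 7 + 20 + 10 + 11 + 1 + 0 = 49

49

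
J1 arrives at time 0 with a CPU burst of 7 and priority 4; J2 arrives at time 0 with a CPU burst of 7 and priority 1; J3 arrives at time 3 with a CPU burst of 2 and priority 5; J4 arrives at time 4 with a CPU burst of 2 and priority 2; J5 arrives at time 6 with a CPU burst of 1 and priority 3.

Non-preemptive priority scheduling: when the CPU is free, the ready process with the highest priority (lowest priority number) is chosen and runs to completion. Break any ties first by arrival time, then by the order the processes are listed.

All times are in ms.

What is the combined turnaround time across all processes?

49

Schedule: | J2 0-7 | J4 7-9 | J5 9-10 | J1 10-17 | J3 17-19 |
Completion: J1=17  J2=7  J3=19  J4=9  J5=10
Turnaround (C−A): J1=17  J2=7  J3=16  J4=5  J5=4
Turnaround = completion − arrival: J1=17, J2=7, J3=16, J4=5, J5=4
Total turnaround = 17 + 7 + 16 + 5 + 4 = 49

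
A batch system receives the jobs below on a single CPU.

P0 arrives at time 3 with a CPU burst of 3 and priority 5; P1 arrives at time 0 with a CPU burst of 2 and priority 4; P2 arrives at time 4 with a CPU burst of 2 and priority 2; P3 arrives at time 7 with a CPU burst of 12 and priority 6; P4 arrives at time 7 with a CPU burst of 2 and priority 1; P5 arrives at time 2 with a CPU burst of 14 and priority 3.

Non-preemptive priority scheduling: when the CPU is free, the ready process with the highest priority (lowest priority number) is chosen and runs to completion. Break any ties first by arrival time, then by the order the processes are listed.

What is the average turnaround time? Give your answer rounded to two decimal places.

Schedule: | P1 0-2 | P5 2-16 | P4 16-18 | P2 18-20 | P0 20-23 | P3 23-35 |
Completion: P0=23  P1=2  P2=20  P3=35  P4=18  P5=16
Turnaround times: P0=20, P1=2, P2=16, P3=28, P4=11, P5=14
Average turnaround = (20+2+16+28+11+14) / 6 = 91/6 = 15.17

15.17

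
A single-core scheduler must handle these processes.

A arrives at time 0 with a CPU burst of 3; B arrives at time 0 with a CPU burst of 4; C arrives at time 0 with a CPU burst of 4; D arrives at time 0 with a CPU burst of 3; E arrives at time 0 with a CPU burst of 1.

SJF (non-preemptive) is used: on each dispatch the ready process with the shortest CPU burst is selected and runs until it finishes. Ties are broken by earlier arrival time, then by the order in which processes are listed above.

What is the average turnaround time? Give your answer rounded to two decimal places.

7.60

Timeline: | E 0-1 | A 1-4 | D 4-7 | B 7-11 | C 11-15 |
Completion: A=4  B=11  C=15  D=7  E=1
Turnaround times: A=4, B=11, C=15, D=7, E=1
Average turnaround = (4+11+15+7+1) / 5 = 38/5 = 7.60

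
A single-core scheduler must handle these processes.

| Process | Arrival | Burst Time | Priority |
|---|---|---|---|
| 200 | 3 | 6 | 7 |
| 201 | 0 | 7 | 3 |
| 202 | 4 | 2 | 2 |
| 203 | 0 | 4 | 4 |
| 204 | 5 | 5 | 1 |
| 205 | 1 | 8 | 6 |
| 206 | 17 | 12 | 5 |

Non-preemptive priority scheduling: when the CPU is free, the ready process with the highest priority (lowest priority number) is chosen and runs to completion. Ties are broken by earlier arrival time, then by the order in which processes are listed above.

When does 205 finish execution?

38

Timeline: | 201 0-7 | 204 7-12 | 202 12-14 | 203 14-18 | 206 18-30 | 205 30-38 | 200 38-44 |
Completion: 200=44  201=7  202=14  203=18  204=12  205=38  206=30
Turnaround (C−A): 200=41  201=7  202=10  203=18  204=7  205=37  206=13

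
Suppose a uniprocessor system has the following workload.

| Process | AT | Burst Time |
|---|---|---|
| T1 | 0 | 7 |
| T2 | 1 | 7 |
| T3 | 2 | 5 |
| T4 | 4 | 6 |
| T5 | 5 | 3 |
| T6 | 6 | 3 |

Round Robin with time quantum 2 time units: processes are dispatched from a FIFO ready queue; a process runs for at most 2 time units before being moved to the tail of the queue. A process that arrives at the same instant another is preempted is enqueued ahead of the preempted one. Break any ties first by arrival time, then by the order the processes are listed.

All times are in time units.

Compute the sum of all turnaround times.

Schedule: | T1 0-2 | T2 2-4 | T3 4-6 | T1 6-8 | T4 8-10 | T2 10-12 | T5 12-14 | T6 14-16 | T3 16-18 | T1 18-20 | T4 20-22 | T2 22-24 | T5 24-25 | T6 25-26 | T3 26-27 | T1 27-28 | T4 28-30 | T2 30-31 |
Completion: T1=28  T2=31  T3=27  T4=30  T5=25  T6=26
Turnaround (C−A): T1=28  T2=30  T3=25  T4=26  T5=20  T6=20
Turnaround = completion − arrival: T1=28, T2=30, T3=25, T4=26, T5=20, T6=20
Total turnaround = 28 + 30 + 25 + 26 + 20 + 20 = 149

149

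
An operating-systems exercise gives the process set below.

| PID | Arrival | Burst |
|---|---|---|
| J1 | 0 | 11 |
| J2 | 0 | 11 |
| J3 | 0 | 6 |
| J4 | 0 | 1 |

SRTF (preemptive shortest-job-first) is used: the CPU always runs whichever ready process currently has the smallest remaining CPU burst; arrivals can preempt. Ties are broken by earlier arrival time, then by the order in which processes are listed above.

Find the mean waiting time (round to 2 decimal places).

Gantt: | J4 0-1 | J3 1-7 | J1 7-18 | J2 18-29 |
Completion: J1=18  J2=29  J3=7  J4=1
Turnaround (C−A): J1=18  J2=29  J3=7  J4=1
Waiting times: J1=7, J2=18, J3=1, J4=0
Average waiting = (7+18+1+0) / 4 = 26/4 = 6.50

6.50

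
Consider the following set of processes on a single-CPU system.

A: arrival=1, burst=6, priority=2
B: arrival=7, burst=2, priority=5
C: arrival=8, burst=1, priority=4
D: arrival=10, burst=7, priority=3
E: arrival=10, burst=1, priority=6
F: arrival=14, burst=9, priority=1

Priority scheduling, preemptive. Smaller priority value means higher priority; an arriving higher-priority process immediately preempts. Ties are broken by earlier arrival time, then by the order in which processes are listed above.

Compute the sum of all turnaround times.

52

Schedule: | idle 0-1 | A 1-7 | B 7-8 | C 8-9 | B 9-10 | D 10-14 | F 14-23 | D 23-26 | E 26-27 |
Completion: A=7  B=10  C=9  D=26  E=27  F=23
Turnaround (C−A): A=6  B=3  C=1  D=16  E=17  F=9
Turnaround = completion − arrival: A=6, B=3, C=1, D=16, E=17, F=9
Total turnaround = 6 + 3 + 1 + 16 + 17 + 9 = 52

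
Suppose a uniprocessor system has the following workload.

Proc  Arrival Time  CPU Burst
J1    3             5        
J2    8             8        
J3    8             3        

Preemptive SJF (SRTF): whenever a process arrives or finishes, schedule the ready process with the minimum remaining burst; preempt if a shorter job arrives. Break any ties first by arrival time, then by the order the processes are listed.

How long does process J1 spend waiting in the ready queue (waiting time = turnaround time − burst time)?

0

Schedule: | idle 0-3 | J1 3-8 | J3 8-11 | J2 11-19 |
Completion: J1=8  J2=19  J3=11
Turnaround (C−A): J1=5  J2=11  J3=3
Waiting(J1) = turnaround − burst = 5 − 5 = 0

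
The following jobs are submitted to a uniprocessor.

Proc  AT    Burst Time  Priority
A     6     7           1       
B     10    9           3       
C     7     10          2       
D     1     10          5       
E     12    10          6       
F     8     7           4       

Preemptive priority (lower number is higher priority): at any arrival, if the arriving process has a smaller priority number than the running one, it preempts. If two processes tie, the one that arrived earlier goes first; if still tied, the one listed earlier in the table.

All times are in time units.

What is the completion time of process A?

13

Gantt: | idle 0-1 | D 1-6 | A 6-13 | C 13-23 | B 23-32 | F 32-39 | D 39-44 | E 44-54 |
Completion: A=13  B=32  C=23  D=44  E=54  F=39
Turnaround (C−A): A=7  B=22  C=16  D=43  E=42  F=31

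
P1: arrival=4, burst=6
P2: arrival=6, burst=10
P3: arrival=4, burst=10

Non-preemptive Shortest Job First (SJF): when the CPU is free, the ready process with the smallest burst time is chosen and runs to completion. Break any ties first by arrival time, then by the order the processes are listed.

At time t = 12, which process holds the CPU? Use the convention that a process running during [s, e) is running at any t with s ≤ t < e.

P3

Schedule: | idle 0-4 | P1 4-10 | P3 10-20 | P2 20-30 |
Completion: P1=10  P2=30  P3=20
Turnaround (C−A): P1=6  P2=24  P3=16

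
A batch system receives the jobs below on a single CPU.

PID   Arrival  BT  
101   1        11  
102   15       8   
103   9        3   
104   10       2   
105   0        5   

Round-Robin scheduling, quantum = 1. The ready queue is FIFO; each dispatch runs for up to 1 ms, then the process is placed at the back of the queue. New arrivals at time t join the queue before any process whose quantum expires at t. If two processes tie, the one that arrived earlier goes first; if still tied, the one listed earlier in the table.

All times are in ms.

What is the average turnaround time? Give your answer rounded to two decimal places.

Timeline: | 105 0-1 | 101 1-2 | 105 2-3 | 101 3-4 | 105 4-5 | 101 5-6 | 105 6-7 | 101 7-8 | 105 8-9 | 101 9-10 | 103 10-11 | 104 11-12 | 101 12-13 | 103 13-14 | 104 14-15 | 101 15-16 | 103 16-17 | 102 17-18 | 101 18-19 | 102 19-20 | 101 20-21 | 102 21-22 | 101 22-23 | 102 23-24 | 101 24-25 | 102 25-29 |
Completion: 101=25  102=29  103=17  104=15  105=9
Turnaround times: 101=24, 102=14, 103=8, 104=5, 105=9
Average turnaround = (24+14+8+5+9) / 5 = 60/5 = 12.00

12.00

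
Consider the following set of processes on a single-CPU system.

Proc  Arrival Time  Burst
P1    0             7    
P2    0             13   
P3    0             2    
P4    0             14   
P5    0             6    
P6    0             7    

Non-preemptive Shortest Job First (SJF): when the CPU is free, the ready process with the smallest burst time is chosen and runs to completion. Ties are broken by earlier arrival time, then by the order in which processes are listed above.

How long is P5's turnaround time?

8

Timeline: | P3 0-2 | P5 2-8 | P1 8-15 | P6 15-22 | P2 22-35 | P4 35-49 |
Completion: P1=15  P2=35  P3=2  P4=49  P5=8  P6=22
Turnaround (C−A): P1=15  P2=35  P3=2  P4=49  P5=8  P6=22
Turnaround(P5) = completion − arrival = 8 − 0 = 8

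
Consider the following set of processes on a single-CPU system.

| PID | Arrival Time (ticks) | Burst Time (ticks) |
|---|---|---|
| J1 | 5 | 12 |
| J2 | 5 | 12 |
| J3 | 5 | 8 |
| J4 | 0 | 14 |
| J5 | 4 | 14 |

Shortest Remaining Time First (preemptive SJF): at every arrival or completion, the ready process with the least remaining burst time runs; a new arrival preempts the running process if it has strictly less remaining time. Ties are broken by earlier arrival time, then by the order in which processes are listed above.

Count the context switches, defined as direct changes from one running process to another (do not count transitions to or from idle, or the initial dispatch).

Gantt: | J4 0-5 | J3 5-13 | J4 13-22 | J1 22-34 | J2 34-46 | J5 46-60 |
Completion: J1=34  J2=46  J3=13  J4=22  J5=60
Turnaround (C−A): J1=29  J2=41  J3=8  J4=22  J5=56

5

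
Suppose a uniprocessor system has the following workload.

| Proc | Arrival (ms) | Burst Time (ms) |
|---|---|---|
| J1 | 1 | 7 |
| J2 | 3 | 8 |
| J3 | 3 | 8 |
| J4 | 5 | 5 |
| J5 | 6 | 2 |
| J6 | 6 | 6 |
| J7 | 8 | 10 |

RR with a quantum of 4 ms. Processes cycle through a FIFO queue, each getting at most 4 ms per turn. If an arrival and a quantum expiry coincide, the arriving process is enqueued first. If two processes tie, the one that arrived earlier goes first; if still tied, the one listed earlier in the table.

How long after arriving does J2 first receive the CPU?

2

Schedule: | idle 0-1 | J1 1-5 | J2 5-9 | J3 9-13 | J4 13-17 | J1 17-20 | J5 20-22 | J6 22-26 | J7 26-30 | J2 30-34 | J3 34-38 | J4 38-39 | J6 39-41 | J7 41-47 |
Completion: J1=20  J2=34  J3=38  J4=39  J5=22  J6=41  J7=47
Response(J2) = first start − arrival = 5 − 3 = 2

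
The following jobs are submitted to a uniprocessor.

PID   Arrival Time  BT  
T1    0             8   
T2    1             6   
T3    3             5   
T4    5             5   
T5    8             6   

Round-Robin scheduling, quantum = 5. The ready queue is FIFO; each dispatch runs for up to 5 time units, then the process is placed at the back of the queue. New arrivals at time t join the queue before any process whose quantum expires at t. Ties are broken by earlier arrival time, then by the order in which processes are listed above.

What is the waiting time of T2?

22

Timeline: | T1 0-5 | T2 5-10 | T3 10-15 | T4 15-20 | T1 20-23 | T5 23-28 | T2 28-29 | T5 29-30 |
Completion: T1=23  T2=29  T3=15  T4=20  T5=30
Waiting(T2) = turnaround − burst = 28 − 6 = 22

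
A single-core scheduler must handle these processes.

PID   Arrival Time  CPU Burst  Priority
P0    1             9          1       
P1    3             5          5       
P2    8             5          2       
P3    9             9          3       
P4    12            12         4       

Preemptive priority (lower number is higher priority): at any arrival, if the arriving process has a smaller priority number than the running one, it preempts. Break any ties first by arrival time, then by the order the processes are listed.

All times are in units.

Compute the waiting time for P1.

33

Timeline: | idle 0-1 | P0 1-10 | P2 10-15 | P3 15-24 | P4 24-36 | P1 36-41 |
Completion: P0=10  P1=41  P2=15  P3=24  P4=36
Waiting(P1) = turnaround − burst = 38 − 5 = 33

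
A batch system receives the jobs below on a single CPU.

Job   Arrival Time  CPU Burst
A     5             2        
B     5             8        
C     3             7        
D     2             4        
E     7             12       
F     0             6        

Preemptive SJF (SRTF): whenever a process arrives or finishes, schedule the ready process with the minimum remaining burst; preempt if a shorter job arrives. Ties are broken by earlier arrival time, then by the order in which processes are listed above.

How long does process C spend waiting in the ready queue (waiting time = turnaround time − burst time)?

Timeline: | F 0-6 | A 6-8 | D 8-12 | C 12-19 | B 19-27 | E 27-39 |
Completion: A=8  B=27  C=19  D=12  E=39  F=6
Turnaround (C−A): A=3  B=22  C=16  D=10  E=32  F=6
Waiting(C) = turnaround − burst = 16 − 7 = 9

9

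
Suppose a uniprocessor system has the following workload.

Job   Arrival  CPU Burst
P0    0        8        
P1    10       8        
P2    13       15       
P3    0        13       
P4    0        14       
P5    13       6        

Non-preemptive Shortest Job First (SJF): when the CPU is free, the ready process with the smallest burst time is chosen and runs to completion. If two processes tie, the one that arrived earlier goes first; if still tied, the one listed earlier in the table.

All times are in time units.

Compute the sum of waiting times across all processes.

104

Gantt: | P0 0-8 | P3 8-21 | P5 21-27 | P1 27-35 | P4 35-49 | P2 49-64 |
Completion: P0=8  P1=35  P2=64  P3=21  P4=49  P5=27
Turnaround (C−A): P0=8  P1=25  P2=51  P3=21  P4=49  P5=14
Waiting = turnaround − burst: P0=0, P1=17, P2=36, P3=8, P4=35, P5=8
Total waiting = 0 + 17 + 36 + 8 + 35 + 8 = 104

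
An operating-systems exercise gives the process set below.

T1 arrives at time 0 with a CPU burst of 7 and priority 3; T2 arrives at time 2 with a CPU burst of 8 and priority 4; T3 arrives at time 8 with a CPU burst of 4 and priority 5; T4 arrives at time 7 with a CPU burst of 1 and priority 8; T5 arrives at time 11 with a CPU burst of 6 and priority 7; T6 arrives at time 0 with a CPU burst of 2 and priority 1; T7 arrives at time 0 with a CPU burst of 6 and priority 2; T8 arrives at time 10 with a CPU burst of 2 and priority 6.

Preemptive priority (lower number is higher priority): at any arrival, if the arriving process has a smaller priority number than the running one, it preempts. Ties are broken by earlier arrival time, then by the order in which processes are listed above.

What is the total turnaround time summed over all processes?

Schedule: | T6 0-2 | T7 2-8 | T1 8-15 | T2 15-23 | T3 23-27 | T8 27-29 | T5 29-35 | T4 35-36 |
Completion: T1=15  T2=23  T3=27  T4=36  T5=35  T6=2  T7=8  T8=29
Turnaround (C−A): T1=15  T2=21  T3=19  T4=29  T5=24  T6=2  T7=8  T8=19
Turnaround = completion − arrival: T1=15, T2=21, T3=19, T4=29, T5=24, T6=2, T7=8, T8=19
Total turnaround = 15 + 21 + 19 + 29 + 24 + 2 + 8 + 19 = 137

137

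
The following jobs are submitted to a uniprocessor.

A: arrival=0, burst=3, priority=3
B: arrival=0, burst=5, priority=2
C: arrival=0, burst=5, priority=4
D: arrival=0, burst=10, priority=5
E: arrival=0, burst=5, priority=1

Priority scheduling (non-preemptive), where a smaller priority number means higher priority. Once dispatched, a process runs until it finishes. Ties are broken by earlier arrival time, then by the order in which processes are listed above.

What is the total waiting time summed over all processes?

46

Timeline: | E 0-5 | B 5-10 | A 10-13 | C 13-18 | D 18-28 |
Completion: A=13  B=10  C=18  D=28  E=5
Turnaround (C−A): A=13  B=10  C=18  D=28  E=5
Waiting = turnaround − burst: A=10, B=5, C=13, D=18, E=0
Total waiting = 10 + 5 + 13 + 18 + 0 = 46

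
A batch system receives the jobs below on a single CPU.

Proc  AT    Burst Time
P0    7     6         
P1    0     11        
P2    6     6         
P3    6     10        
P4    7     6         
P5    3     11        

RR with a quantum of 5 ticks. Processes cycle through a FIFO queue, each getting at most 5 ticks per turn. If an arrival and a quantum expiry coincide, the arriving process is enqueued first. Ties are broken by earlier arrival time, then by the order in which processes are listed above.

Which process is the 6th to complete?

Schedule: | P1 0-5 | P5 5-10 | P1 10-15 | P2 15-20 | P3 20-25 | P0 25-30 | P4 30-35 | P5 35-40 | P1 40-41 | P2 41-42 | P3 42-47 | P0 47-48 | P4 48-49 | P5 49-50 |
Completion: P0=48  P1=41  P2=42  P3=47  P4=49  P5=50
Turnaround (C−A): P0=41  P1=41  P2=36  P3=41  P4=42  P5=47
Finish order: P1 → P2 → P3 → P0 → P4 → P5

P5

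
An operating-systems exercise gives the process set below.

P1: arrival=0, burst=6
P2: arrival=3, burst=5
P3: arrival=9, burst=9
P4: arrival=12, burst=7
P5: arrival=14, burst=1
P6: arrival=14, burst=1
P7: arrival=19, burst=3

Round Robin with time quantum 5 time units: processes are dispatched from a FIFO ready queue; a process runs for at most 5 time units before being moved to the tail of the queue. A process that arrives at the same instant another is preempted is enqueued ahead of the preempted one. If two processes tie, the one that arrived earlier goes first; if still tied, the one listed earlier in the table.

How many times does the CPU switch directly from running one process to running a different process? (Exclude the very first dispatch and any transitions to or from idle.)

9

Gantt: | P1 0-5 | P2 5-10 | P1 10-11 | P3 11-16 | P4 16-21 | P5 21-22 | P6 22-23 | P3 23-27 | P7 27-30 | P4 30-32 |
Completion: P1=11  P2=10  P3=27  P4=32  P5=22  P6=23  P7=30
Turnaround (C−A): P1=11  P2=7  P3=18  P4=20  P5=8  P6=9  P7=11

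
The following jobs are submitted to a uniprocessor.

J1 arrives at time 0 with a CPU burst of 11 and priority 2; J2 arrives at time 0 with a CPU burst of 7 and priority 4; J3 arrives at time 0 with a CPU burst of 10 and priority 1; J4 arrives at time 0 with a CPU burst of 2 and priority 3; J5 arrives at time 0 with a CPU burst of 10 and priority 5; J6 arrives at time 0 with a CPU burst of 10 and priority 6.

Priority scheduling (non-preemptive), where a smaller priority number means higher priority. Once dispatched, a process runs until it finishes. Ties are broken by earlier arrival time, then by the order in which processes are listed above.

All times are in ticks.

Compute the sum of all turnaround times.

Timeline: | J3 0-10 | J1 10-21 | J4 21-23 | J2 23-30 | J5 30-40 | J6 40-50 |
Completion: J1=21  J2=30  J3=10  J4=23  J5=40  J6=50
Turnaround (C−A): J1=21  J2=30  J3=10  J4=23  J5=40  J6=50
Turnaround = completion − arrival: J1=21, J2=30, J3=10, J4=23, J5=40, J6=50
Total turnaround = 21 + 30 + 10 + 23 + 40 + 50 = 174

174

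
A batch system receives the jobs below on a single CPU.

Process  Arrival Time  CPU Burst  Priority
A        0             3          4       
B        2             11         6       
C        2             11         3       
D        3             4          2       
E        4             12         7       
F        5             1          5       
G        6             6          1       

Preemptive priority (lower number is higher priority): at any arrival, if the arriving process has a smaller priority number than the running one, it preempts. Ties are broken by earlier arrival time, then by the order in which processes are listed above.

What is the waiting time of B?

23

Gantt: | A 0-2 | C 2-3 | D 3-6 | G 6-12 | D 12-13 | C 13-23 | A 23-24 | F 24-25 | B 25-36 | E 36-48 |
Completion: A=24  B=36  C=23  D=13  E=48  F=25  G=12
Turnaround (C−A): A=24  B=34  C=21  D=10  E=44  F=20  G=6
Waiting(B) = turnaround − burst = 34 − 11 = 23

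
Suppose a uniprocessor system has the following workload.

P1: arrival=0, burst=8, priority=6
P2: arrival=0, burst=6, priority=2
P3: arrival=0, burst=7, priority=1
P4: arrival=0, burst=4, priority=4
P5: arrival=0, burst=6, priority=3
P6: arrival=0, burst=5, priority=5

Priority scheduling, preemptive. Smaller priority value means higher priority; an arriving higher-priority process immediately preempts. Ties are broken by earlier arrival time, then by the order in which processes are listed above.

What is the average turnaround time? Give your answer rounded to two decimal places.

21.00

Gantt: | P3 0-7 | P2 7-13 | P5 13-19 | P4 19-23 | P6 23-28 | P1 28-36 |
Completion: P1=36  P2=13  P3=7  P4=23  P5=19  P6=28
Turnaround (C−A): P1=36  P2=13  P3=7  P4=23  P5=19  P6=28
Turnaround times: P1=36, P2=13, P3=7, P4=23, P5=19, P6=28
Average turnaround = (36+13+7+23+19+28) / 6 = 126/6 = 21.00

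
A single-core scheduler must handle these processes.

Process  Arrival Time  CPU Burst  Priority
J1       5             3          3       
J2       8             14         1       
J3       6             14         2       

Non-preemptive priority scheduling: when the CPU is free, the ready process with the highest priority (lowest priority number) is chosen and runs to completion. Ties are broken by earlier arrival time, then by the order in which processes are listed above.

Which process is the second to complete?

J2

Schedule: | idle 0-5 | J1 5-8 | J2 8-22 | J3 22-36 |
Completion: J1=8  J2=22  J3=36
Turnaround (C−A): J1=3  J2=14  J3=30
Finish order: J1 → J2 → J3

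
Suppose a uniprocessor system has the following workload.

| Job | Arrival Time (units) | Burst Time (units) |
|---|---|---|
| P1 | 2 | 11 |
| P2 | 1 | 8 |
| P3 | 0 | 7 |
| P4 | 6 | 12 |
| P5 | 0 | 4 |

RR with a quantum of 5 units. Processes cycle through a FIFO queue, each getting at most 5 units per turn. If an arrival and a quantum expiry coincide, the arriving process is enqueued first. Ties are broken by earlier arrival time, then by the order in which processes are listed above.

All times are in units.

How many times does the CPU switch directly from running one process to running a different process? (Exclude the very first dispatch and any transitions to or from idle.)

10

Schedule: | P3 0-5 | P5 5-9 | P2 9-14 | P1 14-19 | P3 19-21 | P4 21-26 | P2 26-29 | P1 29-34 | P4 34-39 | P1 39-40 | P4 40-42 |
Completion: P1=40  P2=29  P3=21  P4=42  P5=9
Turnaround (C−A): P1=38  P2=28  P3=21  P4=36  P5=9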